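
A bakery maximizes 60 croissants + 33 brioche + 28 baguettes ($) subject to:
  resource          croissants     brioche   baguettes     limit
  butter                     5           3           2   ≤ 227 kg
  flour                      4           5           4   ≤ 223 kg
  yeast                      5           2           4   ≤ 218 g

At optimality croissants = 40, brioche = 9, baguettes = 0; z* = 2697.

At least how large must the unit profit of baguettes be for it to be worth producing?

At the optimum: butter uses 227 of 227 (binding); flour uses 205 of 223 (slack = 18); yeast uses 218 of 218 (binding).
Since flour is not tight, its dual is 0.
From A_Bᵀ y = c: 5·y_butter + 5·y_yeast = 60; 3·y_butter + 2·y_yeast = 33.
Solving: y_butter = 9, y_yeast = 3.
baguettes enters the basis when its profit ≥ yᵀa₃ = 9·2 + 3·4 = 30.

30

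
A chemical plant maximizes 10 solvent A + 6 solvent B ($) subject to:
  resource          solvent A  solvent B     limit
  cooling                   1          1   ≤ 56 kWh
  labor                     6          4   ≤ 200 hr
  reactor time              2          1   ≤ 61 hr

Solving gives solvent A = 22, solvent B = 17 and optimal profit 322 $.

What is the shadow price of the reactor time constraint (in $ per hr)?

Check each constraint at x*: cooling 39/56 (slack 17); labor 200/200 (tight); reactor time 61/61 (tight).
Since cooling is not tight, its dual is 0.
The binding rows give the dual system: 6·y_labor + 2·y_reactor time = 10 and 4·y_labor + 1·y_reactor time = 6.
Solving: y_labor = 1, y_reactor time = 2.
Shadow price of reactor time = 2.

2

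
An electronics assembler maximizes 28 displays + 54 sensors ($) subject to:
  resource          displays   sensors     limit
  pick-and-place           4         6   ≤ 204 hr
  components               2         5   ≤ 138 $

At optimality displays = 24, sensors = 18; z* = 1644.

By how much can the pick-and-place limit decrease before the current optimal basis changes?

38.4

Binding constraints: pick-and-place, components. The basis is B = [[4,6],[2,5]] with det 8.
Per unit decrease in pick-and-place, x* moves by d = (-0.625, 0.25).
The basis stays optimal until displays reaches 0; allowable decrease = 38.4 hr.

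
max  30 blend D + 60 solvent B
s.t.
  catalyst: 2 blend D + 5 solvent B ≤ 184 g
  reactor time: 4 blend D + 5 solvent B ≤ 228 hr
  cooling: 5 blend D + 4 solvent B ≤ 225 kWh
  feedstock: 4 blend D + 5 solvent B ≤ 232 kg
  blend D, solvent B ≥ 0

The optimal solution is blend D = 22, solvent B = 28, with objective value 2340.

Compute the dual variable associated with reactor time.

3

Check each constraint at x*: catalyst 184/184 (tight); reactor time 228/228 (tight); cooling 222/225 (slack 3); feedstock 228/232 (slack 4).
Slack constraints have shadow price 0 (complementary slackness).
From A_Bᵀ y = c: 2·y_catalyst + 4·y_reactor time = 30; 5·y_catalyst + 5·y_reactor time = 60.
→ y_catalyst = 9 and y_reactor time = 3.
Shadow price of reactor time = 3.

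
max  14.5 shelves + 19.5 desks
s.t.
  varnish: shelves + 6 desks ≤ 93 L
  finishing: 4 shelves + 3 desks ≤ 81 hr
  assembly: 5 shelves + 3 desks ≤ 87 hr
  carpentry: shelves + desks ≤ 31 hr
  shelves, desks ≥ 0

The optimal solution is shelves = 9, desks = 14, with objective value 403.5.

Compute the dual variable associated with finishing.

Check each constraint at x*: varnish 93/93 (tight); finishing 78/81 (slack 3); assembly 87/87 (tight); carpentry 23/31 (slack 8).
Since finishing, carpentry are not tight, their duals are 0.
From A_Bᵀ y = c: 1·y_varnish + 5·y_assembly = 14.5; 6·y_varnish + 3·y_assembly = 19.5.
This yields shadow prices y_varnish = 2, y_assembly = 2.5.
Shadow price of finishing = 0.

0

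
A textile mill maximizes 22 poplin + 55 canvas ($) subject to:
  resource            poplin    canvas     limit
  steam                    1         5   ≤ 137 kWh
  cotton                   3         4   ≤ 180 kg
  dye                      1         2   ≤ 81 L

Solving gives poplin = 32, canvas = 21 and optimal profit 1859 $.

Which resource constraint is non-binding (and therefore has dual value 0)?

dye

steam: 137/137 (binding)
cotton: 180/180 (binding)
dye: 74/81 (slack 7)
By complementary slackness, a constraint with positive slack has shadow price 0 → dye.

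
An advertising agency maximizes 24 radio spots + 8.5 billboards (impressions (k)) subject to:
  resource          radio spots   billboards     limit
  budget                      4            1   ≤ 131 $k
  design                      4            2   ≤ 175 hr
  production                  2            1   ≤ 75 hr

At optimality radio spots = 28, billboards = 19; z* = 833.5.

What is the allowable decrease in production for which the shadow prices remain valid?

9.5

Binding constraints: budget, production. The basis is B = [[4,1],[2,1]] with det 2.
Per unit decrease in production, x* moves by d = (0.5, -2).
The basis stays optimal until billboards reaches 0; allowable decrease = 9.5 hr.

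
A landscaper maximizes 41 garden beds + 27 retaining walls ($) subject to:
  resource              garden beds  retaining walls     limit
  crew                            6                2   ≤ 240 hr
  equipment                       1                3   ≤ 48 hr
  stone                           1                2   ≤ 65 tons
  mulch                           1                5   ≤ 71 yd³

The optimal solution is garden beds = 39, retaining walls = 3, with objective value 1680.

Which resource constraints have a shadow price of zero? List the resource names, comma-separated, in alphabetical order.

mulch, stone

crew: 240/240 (binding)
equipment: 48/48 (binding)
stone: 45/65 (slack 20)
mulch: 54/71 (slack 17)
By complementary slackness, a constraint with positive slack has shadow price 0 → mulch, stone.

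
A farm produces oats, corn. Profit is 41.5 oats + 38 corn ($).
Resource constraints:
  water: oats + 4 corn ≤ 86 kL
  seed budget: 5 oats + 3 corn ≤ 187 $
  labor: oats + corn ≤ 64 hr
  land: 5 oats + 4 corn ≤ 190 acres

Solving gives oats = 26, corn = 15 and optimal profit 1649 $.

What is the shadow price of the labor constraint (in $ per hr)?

At the optimum: water uses 86 of 86 (binding); seed budget uses 175 of 187 (slack = 12); labor uses 41 of 64 (slack = 23); land uses 190 of 190 (binding).
Since seed budget, labor are not tight, their duals are 0.
From A_Bᵀ y = c: 1·y_water + 5·y_land = 41.5; 4·y_water + 4·y_land = 38.
→ y_water = 1.5 and y_land = 8.
Shadow price of labor = 0.

0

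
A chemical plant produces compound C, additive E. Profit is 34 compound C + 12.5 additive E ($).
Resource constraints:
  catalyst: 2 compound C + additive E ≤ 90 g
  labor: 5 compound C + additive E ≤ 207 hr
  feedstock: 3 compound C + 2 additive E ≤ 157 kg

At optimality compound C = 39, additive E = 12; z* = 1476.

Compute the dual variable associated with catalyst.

Binding: catalyst and labor. Non-binding: feedstock (16 unused).
Since feedstock is not tight, its dual is 0.
Dual feasibility on the basic columns requires 2·y_catalyst + 5·y_labor = 34, 1·y_catalyst + 1·y_labor = 12.5.
→ y_catalyst = 9.5 and y_labor = 3.
Shadow price of catalyst = 9.5.

9.5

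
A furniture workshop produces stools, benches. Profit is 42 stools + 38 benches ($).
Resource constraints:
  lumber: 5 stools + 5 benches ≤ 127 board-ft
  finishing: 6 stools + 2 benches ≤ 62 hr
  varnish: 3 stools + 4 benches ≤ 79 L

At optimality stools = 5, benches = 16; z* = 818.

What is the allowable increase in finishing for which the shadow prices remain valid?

Binding constraints: finishing, varnish. The basis is B = [[6,2],[3,4]] with det 18.
Per unit increase in finishing, x* moves by d = (0.2222, -0.1667).
The basis stays optimal until lumber becomes binding; allowable increase = 79.2 hr.

79.2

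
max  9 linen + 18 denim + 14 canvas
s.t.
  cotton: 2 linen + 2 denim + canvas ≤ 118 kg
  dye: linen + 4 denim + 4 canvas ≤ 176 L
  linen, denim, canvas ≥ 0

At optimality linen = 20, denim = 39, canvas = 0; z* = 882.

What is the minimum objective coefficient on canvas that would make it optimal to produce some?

15

Check each constraint at x*: cotton 118/118 (tight); dye 176/176 (tight).
The binding rows give the dual system: 2·y_cotton + 1·y_dye = 9 and 2·y_cotton + 4·y_dye = 18.
→ y_cotton = 3 and y_dye = 3.
canvas enters the basis when its profit ≥ yᵀa₃ = 3·1 + 3·4 = 15.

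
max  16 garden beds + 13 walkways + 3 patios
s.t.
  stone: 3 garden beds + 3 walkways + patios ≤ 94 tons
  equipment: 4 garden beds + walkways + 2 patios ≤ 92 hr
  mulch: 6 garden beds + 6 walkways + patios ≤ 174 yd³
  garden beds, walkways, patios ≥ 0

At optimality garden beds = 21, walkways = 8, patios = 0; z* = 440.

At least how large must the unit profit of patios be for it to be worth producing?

4

Check each constraint at x*: stone 87/94 (slack 7); equipment 92/92 (tight); mulch 174/174 (tight).
Since stone is not tight, its dual is 0.
From A_Bᵀ y = c: 4·y_equipment + 6·y_mulch = 16; 1·y_equipment + 6·y_mulch = 13.
Solving: y_equipment = 1, y_mulch = 2.
patios enters the basis when its profit ≥ yᵀa₃ = 1·2 + 2·1 = 4.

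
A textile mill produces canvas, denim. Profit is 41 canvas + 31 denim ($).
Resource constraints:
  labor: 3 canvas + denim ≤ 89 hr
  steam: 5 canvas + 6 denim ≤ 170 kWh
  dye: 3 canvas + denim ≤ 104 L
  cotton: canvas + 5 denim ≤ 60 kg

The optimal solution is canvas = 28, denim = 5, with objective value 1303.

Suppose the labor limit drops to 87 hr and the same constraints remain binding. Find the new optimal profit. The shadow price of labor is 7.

1289

Δb = -2, so new z* = 1303 + (7)·(-2) = 1303 − 14 = 1289.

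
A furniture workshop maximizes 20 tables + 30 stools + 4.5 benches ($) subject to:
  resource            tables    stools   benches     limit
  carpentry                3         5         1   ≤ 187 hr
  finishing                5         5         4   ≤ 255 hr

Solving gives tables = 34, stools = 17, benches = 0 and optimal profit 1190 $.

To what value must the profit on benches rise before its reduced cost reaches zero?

9

At the optimum: carpentry uses 187 of 187 (binding); finishing uses 255 of 255 (binding).
From A_Bᵀ y = c: 3·y_carpentry + 5·y_finishing = 20; 5·y_carpentry + 5·y_finishing = 30.
This yields shadow prices y_carpentry = 5, y_finishing = 1.
benches enters the basis when its profit ≥ yᵀa₃ = 5·1 + 1·4 = 9.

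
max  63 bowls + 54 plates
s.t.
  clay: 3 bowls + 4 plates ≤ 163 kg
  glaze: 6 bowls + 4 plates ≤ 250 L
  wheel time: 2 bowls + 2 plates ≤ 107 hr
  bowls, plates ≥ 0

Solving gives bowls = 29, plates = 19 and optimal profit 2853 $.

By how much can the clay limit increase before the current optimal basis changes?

Binding constraints: clay, glaze. The basis is B = [[3,4],[6,4]] with det -12.
Per unit increase in clay, x* moves by d = (-0.3333, 0.5).
The basis stays optimal until wheel time becomes binding; allowable increase = 33 kg.

33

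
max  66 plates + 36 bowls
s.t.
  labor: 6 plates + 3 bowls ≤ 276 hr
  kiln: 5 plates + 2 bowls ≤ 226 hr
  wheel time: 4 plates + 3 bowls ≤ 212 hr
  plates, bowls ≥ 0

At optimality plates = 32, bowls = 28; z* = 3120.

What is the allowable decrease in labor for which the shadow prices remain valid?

Binding constraints: labor, wheel time. The basis is B = [[6,3],[4,3]] with det 6.
Per unit decrease in labor, x* moves by d = (-0.5, 0.6667).
The basis stays optimal until plates reaches 0; allowable decrease = 64 hr.

64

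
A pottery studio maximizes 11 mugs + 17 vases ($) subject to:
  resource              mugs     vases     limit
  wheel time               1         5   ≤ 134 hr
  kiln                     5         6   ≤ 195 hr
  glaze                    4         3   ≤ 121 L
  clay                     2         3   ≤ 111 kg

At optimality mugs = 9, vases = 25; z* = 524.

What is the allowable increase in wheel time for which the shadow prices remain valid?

Binding constraints: wheel time, kiln. The basis is B = [[1,5],[5,6]] with det -19.
Per unit increase in wheel time, x* moves by d = (-0.3158, 0.2632).
The basis stays optimal until mugs reaches 0; allowable increase = 28.5 hr.

28.5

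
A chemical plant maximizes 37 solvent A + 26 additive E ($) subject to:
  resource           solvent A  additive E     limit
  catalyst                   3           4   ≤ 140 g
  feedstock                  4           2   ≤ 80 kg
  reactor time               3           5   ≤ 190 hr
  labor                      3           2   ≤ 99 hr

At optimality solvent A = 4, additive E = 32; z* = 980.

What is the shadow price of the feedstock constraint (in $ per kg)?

7

Check each constraint at x*: catalyst 140/140 (tight); feedstock 80/80 (tight); reactor time 172/190 (slack 18); labor 76/99 (slack 23).
Since reactor time, labor are not tight, their duals are 0.
The binding rows give the dual system: 3·y_catalyst + 4·y_feedstock = 37 and 4·y_catalyst + 2·y_feedstock = 26.
→ y_catalyst = 3 and y_feedstock = 7.
Shadow price of feedstock = 7.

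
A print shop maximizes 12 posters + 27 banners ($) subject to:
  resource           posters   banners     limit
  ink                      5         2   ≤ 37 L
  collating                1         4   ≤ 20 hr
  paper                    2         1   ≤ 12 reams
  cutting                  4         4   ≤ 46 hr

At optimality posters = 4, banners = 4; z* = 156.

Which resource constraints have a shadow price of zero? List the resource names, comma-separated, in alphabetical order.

ink: 28/37 (slack 9)
collating: 20/20 (binding)
paper: 12/12 (binding)
cutting: 32/46 (slack 14)
By complementary slackness, a constraint with positive slack has shadow price 0 → cutting, ink.

cutting, ink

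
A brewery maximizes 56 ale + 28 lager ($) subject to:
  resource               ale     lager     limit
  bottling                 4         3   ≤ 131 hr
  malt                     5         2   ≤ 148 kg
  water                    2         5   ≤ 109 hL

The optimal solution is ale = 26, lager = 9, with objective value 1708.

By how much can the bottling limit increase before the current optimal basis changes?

Binding constraints: bottling, malt. The basis is B = [[4,3],[5,2]] with det -7.
Per unit increase in bottling, x* moves by d = (-0.2857, 0.7143).
The basis stays optimal until water becomes binding; allowable increase = 4 hr.

4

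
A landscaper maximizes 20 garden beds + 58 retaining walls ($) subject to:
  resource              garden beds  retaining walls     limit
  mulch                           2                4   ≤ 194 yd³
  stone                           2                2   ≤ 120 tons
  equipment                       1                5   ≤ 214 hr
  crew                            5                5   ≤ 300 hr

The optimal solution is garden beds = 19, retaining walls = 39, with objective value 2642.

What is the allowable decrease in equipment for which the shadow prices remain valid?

Binding constraints: mulch, equipment. The basis is B = [[2,4],[1,5]] with det 6.
Per unit decrease in equipment, x* moves by d = (0.6667, -0.3333).
The basis stays optimal until stone becomes binding; allowable decrease = 6 hr.

6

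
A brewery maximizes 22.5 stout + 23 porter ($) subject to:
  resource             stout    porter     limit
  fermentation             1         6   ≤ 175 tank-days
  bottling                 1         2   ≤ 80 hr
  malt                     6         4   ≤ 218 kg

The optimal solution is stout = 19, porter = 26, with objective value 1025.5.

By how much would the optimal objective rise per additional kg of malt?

3.5

At the optimum: fermentation uses 175 of 175 (binding); bottling uses 71 of 80 (slack = 9); malt uses 218 of 218 (binding).
By complementary slackness, y = 0 for the non-binding constraint.
From A_Bᵀ y = c: 1·y_fermentation + 6·y_malt = 22.5; 6·y_fermentation + 4·y_malt = 23.
This yields shadow prices y_fermentation = 1.5, y_malt = 3.5.
Shadow price of malt = 3.5.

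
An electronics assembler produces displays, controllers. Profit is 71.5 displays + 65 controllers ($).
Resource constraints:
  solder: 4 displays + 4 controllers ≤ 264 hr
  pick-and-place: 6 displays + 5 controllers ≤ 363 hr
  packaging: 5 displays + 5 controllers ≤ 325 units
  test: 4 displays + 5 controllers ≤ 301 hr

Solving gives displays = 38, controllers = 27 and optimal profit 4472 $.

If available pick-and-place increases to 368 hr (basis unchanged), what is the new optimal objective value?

Check each constraint at x*: solder 260/264 (slack 4); pick-and-place 363/363 (tight); packaging 325/325 (tight); test 287/301 (slack 14).
By complementary slackness, y = 0 for the non-binding constraints.
Dual feasibility on the basic columns requires 6·y_pick-and-place + 5·y_packaging = 71.5, 5·y_pick-and-place + 5·y_packaging = 65.
→ y_pick-and-place = 6.5 and y_packaging = 6.5.
Δz = y_pick-and-place·Δb = 6.5 × (5) = 32.5, so new z* = 4472 + 32.5 = 4504.5.

4504.5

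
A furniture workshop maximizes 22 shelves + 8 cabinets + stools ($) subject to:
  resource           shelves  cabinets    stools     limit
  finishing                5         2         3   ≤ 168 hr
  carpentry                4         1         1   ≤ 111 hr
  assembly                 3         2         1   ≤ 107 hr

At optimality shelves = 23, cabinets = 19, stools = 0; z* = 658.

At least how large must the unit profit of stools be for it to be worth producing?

6

Check each constraint at x*: finishing 153/168 (slack 15); carpentry 111/111 (tight); assembly 107/107 (tight).
Slack constraints have shadow price 0 (complementary slackness).
Dual feasibility on the basic columns requires 4·y_carpentry + 3·y_assembly = 22, 1·y_carpentry + 2·y_assembly = 8.
→ y_carpentry = 4 and y_assembly = 2.
stools enters the basis when its profit ≥ yᵀa₃ = 4·1 + 2·1 = 6.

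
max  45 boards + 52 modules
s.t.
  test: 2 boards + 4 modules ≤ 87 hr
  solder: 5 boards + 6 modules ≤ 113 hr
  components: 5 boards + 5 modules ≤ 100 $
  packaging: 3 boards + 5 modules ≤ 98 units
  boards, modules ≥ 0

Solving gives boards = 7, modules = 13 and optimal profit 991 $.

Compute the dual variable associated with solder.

Binding: solder and components. Non-binding: test (21 unused), packaging (12 unused).
Since test, packaging are not tight, their duals are 0.
The binding rows give the dual system: 5·y_solder + 5·y_components = 45 and 6·y_solder + 5·y_components = 52.
→ y_solder = 7 and y_components = 2.
Shadow price of solder = 7.

7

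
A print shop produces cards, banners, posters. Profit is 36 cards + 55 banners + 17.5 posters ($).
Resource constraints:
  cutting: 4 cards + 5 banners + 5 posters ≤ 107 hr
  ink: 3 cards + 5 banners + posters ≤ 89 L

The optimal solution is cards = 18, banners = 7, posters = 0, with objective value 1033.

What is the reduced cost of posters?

-5.5

At the optimum: cutting uses 107 of 107 (binding); ink uses 89 of 89 (binding).
From A_Bᵀ y = c: 4·y_cutting + 3·y_ink = 36; 5·y_cutting + 5·y_ink = 55.
This yields shadow prices y_cutting = 3, y_ink = 8.
Reduced cost of posters: c₃ − yᵀa₃ = 17.5 − (3·5 + 8·1) = 17.5 − 23 = -5.5.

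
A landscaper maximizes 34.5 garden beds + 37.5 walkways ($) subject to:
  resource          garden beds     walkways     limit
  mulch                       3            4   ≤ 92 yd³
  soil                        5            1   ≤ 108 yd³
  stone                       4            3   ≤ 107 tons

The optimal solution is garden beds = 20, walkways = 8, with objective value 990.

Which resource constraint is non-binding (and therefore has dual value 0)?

mulch: 92/92 (binding)
soil: 108/108 (binding)
stone: 104/107 (slack 3)
By complementary slackness, a constraint with positive slack has shadow price 0 → stone.

stone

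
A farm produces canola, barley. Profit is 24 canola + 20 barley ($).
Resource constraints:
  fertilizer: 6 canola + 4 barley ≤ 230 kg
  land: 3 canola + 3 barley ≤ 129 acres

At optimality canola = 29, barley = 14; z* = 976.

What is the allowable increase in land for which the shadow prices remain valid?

Binding constraints: fertilizer, land. The basis is B = [[6,4],[3,3]] with det 6.
Per unit increase in land, x* moves by d = (-0.6667, 1).
The basis stays optimal until canola reaches 0; allowable increase = 43.5 acres.

43.5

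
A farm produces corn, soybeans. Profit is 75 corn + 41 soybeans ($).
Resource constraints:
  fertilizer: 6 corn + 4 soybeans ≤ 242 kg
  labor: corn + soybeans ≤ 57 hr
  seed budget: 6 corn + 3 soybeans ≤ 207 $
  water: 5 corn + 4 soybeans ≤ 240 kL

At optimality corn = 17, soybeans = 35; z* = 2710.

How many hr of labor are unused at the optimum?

5

labor used = 1·17 + 1·35 = 52; slack = 57 − 52 = 5.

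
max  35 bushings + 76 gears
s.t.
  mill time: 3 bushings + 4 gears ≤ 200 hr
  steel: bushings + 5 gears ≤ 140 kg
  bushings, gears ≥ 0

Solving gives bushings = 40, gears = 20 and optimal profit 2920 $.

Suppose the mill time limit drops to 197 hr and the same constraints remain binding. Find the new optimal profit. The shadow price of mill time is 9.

2893

Δb = -3, so new z* = 2920 + (9)·(-3) = 2920 − 27 = 2893.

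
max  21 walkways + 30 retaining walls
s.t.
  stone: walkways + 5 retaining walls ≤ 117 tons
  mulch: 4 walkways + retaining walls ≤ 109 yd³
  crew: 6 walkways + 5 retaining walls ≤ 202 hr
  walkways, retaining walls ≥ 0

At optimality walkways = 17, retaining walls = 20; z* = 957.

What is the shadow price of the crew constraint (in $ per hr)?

At the optimum: stone uses 117 of 117 (binding); mulch uses 88 of 109 (slack = 21); crew uses 202 of 202 (binding).
Slack constraints have shadow price 0 (complementary slackness).
Dual feasibility on the basic columns requires 1·y_stone + 6·y_crew = 21, 5·y_stone + 5·y_crew = 30.
This yields shadow prices y_stone = 3, y_crew = 3.
Shadow price of crew = 3.

3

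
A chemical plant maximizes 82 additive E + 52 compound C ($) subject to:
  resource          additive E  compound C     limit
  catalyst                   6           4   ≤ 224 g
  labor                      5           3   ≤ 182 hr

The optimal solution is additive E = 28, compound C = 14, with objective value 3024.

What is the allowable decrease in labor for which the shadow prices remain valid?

14

Binding constraints: catalyst, labor. The basis is B = [[6,4],[5,3]] with det -2.
Per unit decrease in labor, x* moves by d = (-2, 3).
The basis stays optimal until additive E reaches 0; allowable decrease = 14 hr.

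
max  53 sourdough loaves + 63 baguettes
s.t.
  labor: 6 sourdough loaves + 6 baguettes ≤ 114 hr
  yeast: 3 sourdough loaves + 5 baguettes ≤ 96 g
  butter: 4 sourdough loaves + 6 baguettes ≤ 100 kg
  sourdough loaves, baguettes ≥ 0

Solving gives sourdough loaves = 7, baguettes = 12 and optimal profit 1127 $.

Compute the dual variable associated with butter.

At the optimum: labor uses 114 of 114 (binding); yeast uses 81 of 96 (slack = 15); butter uses 100 of 100 (binding).
Slack constraints have shadow price 0 (complementary slackness).
Dual feasibility on the basic columns requires 6·y_labor + 4·y_butter = 53, 6·y_labor + 6·y_butter = 63.
This yields shadow prices y_labor = 5.5, y_butter = 5.
Shadow price of butter = 5.

5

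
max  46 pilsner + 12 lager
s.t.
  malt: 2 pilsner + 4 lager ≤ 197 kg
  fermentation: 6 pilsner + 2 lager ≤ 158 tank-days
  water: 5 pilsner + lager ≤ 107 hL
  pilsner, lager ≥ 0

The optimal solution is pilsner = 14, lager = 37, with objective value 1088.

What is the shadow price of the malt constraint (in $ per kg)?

0

At the optimum: malt uses 176 of 197 (slack = 21); fermentation uses 158 of 158 (binding); water uses 107 of 107 (binding).
Since malt is not tight, its dual is 0.
Dual feasibility on the basic columns requires 6·y_fermentation + 5·y_water = 46, 2·y_fermentation + 1·y_water = 12.
→ y_fermentation = 3.5 and y_water = 5.
Shadow price of malt = 0.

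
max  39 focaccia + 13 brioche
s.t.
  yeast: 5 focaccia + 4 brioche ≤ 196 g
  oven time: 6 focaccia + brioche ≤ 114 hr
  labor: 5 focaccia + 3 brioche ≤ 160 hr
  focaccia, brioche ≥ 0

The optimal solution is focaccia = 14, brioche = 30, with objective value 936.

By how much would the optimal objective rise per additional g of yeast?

Check each constraint at x*: yeast 190/196 (slack 6); oven time 114/114 (tight); labor 160/160 (tight).
By complementary slackness, y = 0 for the non-binding constraint.
Dual feasibility on the basic columns requires 6·y_oven time + 5·y_labor = 39, 1·y_oven time + 3·y_labor = 13.
This yields shadow prices y_oven time = 4, y_labor = 3.
Shadow price of yeast = 0.

0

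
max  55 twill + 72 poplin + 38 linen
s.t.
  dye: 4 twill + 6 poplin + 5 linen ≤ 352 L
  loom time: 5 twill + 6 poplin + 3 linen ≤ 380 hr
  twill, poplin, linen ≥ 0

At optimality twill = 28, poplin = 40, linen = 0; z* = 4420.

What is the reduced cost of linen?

At the optimum: dye uses 352 of 352 (binding); loom time uses 380 of 380 (binding).
From A_Bᵀ y = c: 4·y_dye + 5·y_loom time = 55; 6·y_dye + 6·y_loom time = 72.
Solving: y_dye = 5, y_loom time = 7.
Reduced cost of linen: c₃ − yᵀa₃ = 38 − (5·5 + 7·3) = 38 − 46 = -8.

-8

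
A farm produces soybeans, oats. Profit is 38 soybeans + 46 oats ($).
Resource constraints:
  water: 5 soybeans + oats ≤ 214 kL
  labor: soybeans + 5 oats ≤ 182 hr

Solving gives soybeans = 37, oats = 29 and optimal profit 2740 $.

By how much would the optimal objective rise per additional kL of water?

Check each constraint at x*: water 214/214 (tight); labor 182/182 (tight).
From A_Bᵀ y = c: 5·y_water + 1·y_labor = 38; 1·y_water + 5·y_labor = 46.
Solving: y_water = 6, y_labor = 8.
Shadow price of water = 6.

6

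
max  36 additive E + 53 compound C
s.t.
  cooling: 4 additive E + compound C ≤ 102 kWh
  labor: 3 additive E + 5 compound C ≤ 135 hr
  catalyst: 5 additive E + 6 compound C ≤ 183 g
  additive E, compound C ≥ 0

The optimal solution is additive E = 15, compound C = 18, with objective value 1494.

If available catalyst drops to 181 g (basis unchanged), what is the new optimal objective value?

At the optimum: cooling uses 78 of 102 (slack = 24); labor uses 135 of 135 (binding); catalyst uses 183 of 183 (binding).
Since cooling is not tight, its dual is 0.
From A_Bᵀ y = c: 3·y_labor + 5·y_catalyst = 36; 5·y_labor + 6·y_catalyst = 53.
Solving: y_labor = 7, y_catalyst = 3.
Δz = y_catalyst·Δb = 3 × (-2) = -6, so new z* = 1494 − 6 = 1488.

1488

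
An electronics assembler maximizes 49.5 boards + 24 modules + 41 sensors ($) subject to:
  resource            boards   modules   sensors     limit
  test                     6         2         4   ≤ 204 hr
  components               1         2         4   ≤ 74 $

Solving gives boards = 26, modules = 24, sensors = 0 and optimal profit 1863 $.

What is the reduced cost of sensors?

Both test and components are binding at x*.
Dual feasibility on the basic columns requires 6·y_test + 1·y_components = 49.5, 2·y_test + 2·y_components = 24.
This yields shadow prices y_test = 7.5, y_components = 4.5.
Reduced cost of sensors: c₃ − yᵀa₃ = 41 − (7.5·4 + 4.5·4) = 41 − 48 = -7.

-7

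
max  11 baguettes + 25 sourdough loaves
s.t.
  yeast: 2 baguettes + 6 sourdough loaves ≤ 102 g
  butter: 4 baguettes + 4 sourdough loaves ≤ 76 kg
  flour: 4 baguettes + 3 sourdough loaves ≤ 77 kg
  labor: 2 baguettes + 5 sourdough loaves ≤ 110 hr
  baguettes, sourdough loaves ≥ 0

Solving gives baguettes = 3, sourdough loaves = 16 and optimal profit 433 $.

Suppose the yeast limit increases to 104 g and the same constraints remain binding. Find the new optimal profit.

440

Check each constraint at x*: yeast 102/102 (tight); butter 76/76 (tight); flour 60/77 (slack 17); labor 86/110 (slack 24).
Slack constraints have shadow price 0 (complementary slackness).
Dual feasibility on the basic columns requires 2·y_yeast + 4·y_butter = 11, 6·y_yeast + 4·y_butter = 25.
→ y_yeast = 3.5 and y_butter = 1.
Δz = y_yeast·Δb = 3.5 × (2) = 7, so new z* = 433 + 7 = 440.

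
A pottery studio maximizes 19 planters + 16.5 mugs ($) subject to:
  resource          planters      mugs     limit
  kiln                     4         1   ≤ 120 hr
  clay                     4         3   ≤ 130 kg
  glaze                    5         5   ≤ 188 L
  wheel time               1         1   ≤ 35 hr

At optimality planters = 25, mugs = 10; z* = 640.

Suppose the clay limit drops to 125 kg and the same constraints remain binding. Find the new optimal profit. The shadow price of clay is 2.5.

627.5

Δb = -5, so new z* = 640 + (2.5)·(-5) = 640 − 12.5 = 627.5.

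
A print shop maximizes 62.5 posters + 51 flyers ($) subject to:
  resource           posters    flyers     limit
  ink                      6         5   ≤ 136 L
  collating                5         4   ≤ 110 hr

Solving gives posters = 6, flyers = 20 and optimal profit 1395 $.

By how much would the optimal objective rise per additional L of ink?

5

At the optimum: ink uses 136 of 136 (binding); collating uses 110 of 110 (binding).
From A_Bᵀ y = c: 6·y_ink + 5·y_collating = 62.5; 5·y_ink + 4·y_collating = 51.
This yields shadow prices y_ink = 5, y_collating = 6.5.
Shadow price of ink = 5.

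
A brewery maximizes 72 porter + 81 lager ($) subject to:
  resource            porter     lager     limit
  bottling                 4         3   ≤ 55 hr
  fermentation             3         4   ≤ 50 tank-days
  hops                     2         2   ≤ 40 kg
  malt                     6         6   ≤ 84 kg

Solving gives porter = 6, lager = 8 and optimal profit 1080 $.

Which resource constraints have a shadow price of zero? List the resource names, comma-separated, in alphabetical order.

bottling: 48/55 (slack 7)
fermentation: 50/50 (binding)
hops: 28/40 (slack 12)
malt: 84/84 (binding)
By complementary slackness, a constraint with positive slack has shadow price 0 → bottling, hops.

bottling, hops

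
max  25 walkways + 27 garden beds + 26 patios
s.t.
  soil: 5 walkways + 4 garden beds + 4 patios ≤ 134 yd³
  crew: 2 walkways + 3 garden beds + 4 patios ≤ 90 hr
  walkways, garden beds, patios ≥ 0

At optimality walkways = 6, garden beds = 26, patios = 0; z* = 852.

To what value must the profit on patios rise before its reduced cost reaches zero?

32

At the optimum: soil uses 134 of 134 (binding); crew uses 90 of 90 (binding).
From A_Bᵀ y = c: 5·y_soil + 2·y_crew = 25; 4·y_soil + 3·y_crew = 27.
Solving: y_soil = 3, y_crew = 5.
patios enters the basis when its profit ≥ yᵀa₃ = 3·4 + 5·4 = 32.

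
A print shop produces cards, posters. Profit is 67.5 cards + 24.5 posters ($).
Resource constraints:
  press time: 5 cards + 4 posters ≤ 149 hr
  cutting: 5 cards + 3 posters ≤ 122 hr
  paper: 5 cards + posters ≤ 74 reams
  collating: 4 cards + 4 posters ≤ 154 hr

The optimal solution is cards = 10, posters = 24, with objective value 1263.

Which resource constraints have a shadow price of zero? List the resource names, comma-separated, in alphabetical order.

press time: 146/149 (slack 3)
cutting: 122/122 (binding)
paper: 74/74 (binding)
collating: 136/154 (slack 18)
By complementary slackness, a constraint with positive slack has shadow price 0 → collating, press time.

collating, press time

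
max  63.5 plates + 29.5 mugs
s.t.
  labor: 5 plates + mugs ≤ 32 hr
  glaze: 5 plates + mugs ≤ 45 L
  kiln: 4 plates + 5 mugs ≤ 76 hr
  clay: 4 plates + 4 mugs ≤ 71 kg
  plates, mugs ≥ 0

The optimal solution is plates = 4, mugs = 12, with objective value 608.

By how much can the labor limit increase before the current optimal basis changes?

13

Binding constraints: labor, kiln. The basis is B = [[5,1],[4,5]] with det 21.
Per unit increase in labor, x* moves by d = (0.2381, -0.1905).
The basis stays optimal until glaze becomes binding; allowable increase = 13 hr.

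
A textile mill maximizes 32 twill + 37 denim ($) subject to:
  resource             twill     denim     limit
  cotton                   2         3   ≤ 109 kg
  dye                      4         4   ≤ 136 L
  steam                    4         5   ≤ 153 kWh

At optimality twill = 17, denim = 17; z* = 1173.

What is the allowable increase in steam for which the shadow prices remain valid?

17

Binding constraints: dye, steam. The basis is B = [[4,4],[4,5]] with det 4.
Per unit increase in steam, x* moves by d = (-1, 1).
The basis stays optimal until twill reaches 0; allowable increase = 17 kWh.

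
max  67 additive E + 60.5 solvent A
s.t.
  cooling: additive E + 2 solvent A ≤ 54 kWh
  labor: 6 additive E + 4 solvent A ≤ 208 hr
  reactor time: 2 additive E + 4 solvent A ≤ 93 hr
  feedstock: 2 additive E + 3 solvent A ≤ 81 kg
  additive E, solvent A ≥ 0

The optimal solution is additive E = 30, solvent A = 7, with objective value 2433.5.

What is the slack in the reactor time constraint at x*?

5

reactor time used = 2·30 + 4·7 = 88; slack = 93 − 88 = 5.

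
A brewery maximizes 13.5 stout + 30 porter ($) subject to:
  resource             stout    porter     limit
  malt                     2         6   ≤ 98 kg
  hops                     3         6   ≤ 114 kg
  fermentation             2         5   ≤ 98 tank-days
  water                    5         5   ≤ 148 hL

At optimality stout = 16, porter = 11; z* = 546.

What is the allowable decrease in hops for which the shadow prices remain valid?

16

Binding constraints: malt, hops. The basis is B = [[2,6],[3,6]] with det -6.
Per unit decrease in hops, x* moves by d = (-1, 0.3333).
The basis stays optimal until stout reaches 0; allowable decrease = 16 kg.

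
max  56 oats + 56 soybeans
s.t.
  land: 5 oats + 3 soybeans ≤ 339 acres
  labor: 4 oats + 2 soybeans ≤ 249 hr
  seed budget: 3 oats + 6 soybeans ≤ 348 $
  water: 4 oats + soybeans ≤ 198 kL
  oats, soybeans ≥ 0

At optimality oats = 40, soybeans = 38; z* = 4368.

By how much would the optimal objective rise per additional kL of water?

Binding: seed budget and water. Non-binding: land (25 unused), labor (13 unused).
By complementary slackness, y = 0 for the non-binding constraints.
From A_Bᵀ y = c: 3·y_seed budget + 4·y_water = 56; 6·y_seed budget + 1·y_water = 56.
This yields shadow prices y_seed budget = 8, y_water = 8.
Shadow price of water = 8.

8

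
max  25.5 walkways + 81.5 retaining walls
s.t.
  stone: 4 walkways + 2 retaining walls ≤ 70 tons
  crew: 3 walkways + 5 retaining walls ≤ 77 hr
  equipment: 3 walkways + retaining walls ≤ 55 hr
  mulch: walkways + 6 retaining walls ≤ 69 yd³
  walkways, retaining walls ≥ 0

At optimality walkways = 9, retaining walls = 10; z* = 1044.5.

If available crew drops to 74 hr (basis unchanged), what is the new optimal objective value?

1028

Binding: crew and mulch. Non-binding: stone (14 unused), equipment (18 unused).
Since stone, equipment are not tight, their duals are 0.
From A_Bᵀ y = c: 3·y_crew + 1·y_mulch = 25.5; 5·y_crew + 6·y_mulch = 81.5.
→ y_crew = 5.5 and y_mulch = 9.
Δz = y_crew·Δb = 5.5 × (-3) = -16.5, so new z* = 1044.5 − 16.5 = 1028.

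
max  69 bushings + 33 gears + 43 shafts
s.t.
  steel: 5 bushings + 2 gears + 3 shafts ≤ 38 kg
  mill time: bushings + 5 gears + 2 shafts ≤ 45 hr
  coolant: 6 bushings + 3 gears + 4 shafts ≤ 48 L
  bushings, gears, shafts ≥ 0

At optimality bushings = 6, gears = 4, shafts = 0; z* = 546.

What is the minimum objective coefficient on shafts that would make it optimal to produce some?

45

At the optimum: steel uses 38 of 38 (binding); mill time uses 26 of 45 (slack = 19); coolant uses 48 of 48 (binding).
By complementary slackness, y = 0 for the non-binding constraint.
The binding rows give the dual system: 5·y_steel + 6·y_coolant = 69 and 2·y_steel + 3·y_coolant = 33.
→ y_steel = 3 and y_coolant = 9.
shafts enters the basis when its profit ≥ yᵀa₃ = 3·3 + 9·4 = 45.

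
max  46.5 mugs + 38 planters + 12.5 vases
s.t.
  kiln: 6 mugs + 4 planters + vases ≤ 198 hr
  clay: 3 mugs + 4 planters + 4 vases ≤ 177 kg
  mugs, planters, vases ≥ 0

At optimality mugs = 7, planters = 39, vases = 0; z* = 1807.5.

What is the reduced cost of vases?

-7.5

At the optimum: kiln uses 198 of 198 (binding); clay uses 177 of 177 (binding).
Dual feasibility on the basic columns requires 6·y_kiln + 3·y_clay = 46.5, 4·y_kiln + 4·y_clay = 38.
This yields shadow prices y_kiln = 6, y_clay = 3.5.
Reduced cost of vases: c₃ − yᵀa₃ = 12.5 − (6·1 + 3.5·4) = 12.5 − 20 = -7.5.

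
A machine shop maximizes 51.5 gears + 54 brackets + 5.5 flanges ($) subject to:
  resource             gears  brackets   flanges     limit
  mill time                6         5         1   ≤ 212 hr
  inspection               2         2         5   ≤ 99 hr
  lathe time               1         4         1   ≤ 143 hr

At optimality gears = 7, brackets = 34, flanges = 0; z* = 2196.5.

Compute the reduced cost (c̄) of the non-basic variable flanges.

-6

Check each constraint at x*: mill time 212/212 (tight); inspection 82/99 (slack 17); lathe time 143/143 (tight).
Since inspection is not tight, its dual is 0.
The binding rows give the dual system: 6·y_mill time + 1·y_lathe time = 51.5 and 5·y_mill time + 4·y_lathe time = 54.
Solving: y_mill time = 8, y_lathe time = 3.5.
Reduced cost of flanges: c₃ − yᵀa₃ = 5.5 − (8·1 + 3.5·1) = 5.5 − 11.5 = -6.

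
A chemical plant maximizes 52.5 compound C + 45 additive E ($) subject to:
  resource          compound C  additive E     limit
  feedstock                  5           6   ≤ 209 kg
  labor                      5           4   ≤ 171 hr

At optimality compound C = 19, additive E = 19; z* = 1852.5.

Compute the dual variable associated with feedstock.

Both feedstock and labor are binding at x*.
From A_Bᵀ y = c: 5·y_feedstock + 5·y_labor = 52.5; 6·y_feedstock + 4·y_labor = 45.
Solving: y_feedstock = 1.5, y_labor = 9.
Shadow price of feedstock = 1.5.

1.5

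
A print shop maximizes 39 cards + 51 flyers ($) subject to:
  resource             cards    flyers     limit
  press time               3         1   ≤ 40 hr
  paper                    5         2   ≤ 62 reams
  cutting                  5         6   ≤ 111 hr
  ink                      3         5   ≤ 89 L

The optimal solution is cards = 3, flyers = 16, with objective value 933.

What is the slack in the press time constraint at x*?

15

press time used = 3·3 + 1·16 = 25; slack = 40 − 25 = 15.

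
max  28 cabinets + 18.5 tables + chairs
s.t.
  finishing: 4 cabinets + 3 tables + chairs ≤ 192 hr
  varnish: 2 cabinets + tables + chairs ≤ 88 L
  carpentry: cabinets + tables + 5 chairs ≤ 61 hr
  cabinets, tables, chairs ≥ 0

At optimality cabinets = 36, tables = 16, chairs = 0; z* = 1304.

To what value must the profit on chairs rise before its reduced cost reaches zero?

9.5

At the optimum: finishing uses 192 of 192 (binding); varnish uses 88 of 88 (binding); carpentry uses 52 of 61 (slack = 9).
Slack constraints have shadow price 0 (complementary slackness).
The binding rows give the dual system: 4·y_finishing + 2·y_varnish = 28 and 3·y_finishing + 1·y_varnish = 18.5.
Solving: y_finishing = 4.5, y_varnish = 5.
chairs enters the basis when its profit ≥ yᵀa₃ = 4.5·1 + 5·1 = 9.5.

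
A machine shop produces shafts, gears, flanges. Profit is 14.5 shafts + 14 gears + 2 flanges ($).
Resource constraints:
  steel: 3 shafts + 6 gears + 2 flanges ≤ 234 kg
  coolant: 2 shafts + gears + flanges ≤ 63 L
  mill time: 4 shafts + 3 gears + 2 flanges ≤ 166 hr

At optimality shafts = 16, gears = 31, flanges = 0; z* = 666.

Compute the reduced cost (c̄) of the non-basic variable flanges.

Check each constraint at x*: steel 234/234 (tight); coolant 63/63 (tight); mill time 157/166 (slack 9).
Since mill time is not tight, its dual is 0.
Dual feasibility on the basic columns requires 3·y_steel + 2·y_coolant = 14.5, 6·y_steel + 1·y_coolant = 14.
This yields shadow prices y_steel = 1.5, y_coolant = 5.
Reduced cost of flanges: c₃ − yᵀa₃ = 2 − (1.5·2 + 5·1) = 2 − 8 = -6.

-6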